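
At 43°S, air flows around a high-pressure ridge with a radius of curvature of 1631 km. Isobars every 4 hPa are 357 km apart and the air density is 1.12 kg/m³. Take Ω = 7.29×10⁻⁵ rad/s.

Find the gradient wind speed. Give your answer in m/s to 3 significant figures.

Coriolis parameter at 43°S:
f = 2Ω sin φ = 2 × 7.29×10⁻⁵ × sin 43° = 9.94×10⁻⁵ s⁻¹
Pressure gradient: |∂P/∂n| = 400 Pa / 357000 m = 1.12×10⁻³ Pa/m
Geostrophic speed: V_g = |∂P/∂n|/(fρ) = 1.12×10⁻³/(9.94×10⁻⁵ × 1.12) = 10.1 m/s
Around a high, pressure-gradient force acts outward with centrifugal, so Coriolis balances both:
fV = (1/ρ)|∂P/∂n| + V²/R  →  V² − fR·V + fR·V_g = 0
With fR = 9.94×10⁻⁵ × 1631×10³ m = 162 m/s:
V = [fR − √((fR)² − 4 fR V_g)]/2 = [162 − √(162² − 4×162×10.1)]/2 = 10.8 m/s
Supergeostrophic (V > V_g = 10.1 m/s), as expected around a high.

10.8 m/s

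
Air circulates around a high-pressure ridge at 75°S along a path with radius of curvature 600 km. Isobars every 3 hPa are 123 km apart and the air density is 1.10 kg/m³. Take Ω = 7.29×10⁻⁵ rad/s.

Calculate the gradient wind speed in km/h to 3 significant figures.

Coriolis parameter at 75°S:
f = 2Ω sin φ = 2 × 7.29×10⁻⁵ × sin 75° = 1.41×10⁻⁴ s⁻¹
Pressure gradient: |∂P/∂n| = 300 Pa / 123000 m = 2.44×10⁻³ Pa/m
Geostrophic speed: V_g = |∂P/∂n|/(fρ) = 2.44×10⁻³/(1.41×10⁻⁴ × 1.10) = 15.7 m/s
Around a high, pressure-gradient force acts outward with centrifugal, so Coriolis balances both:
fV = (1/ρ)|∂P/∂n| + V²/R  →  V² − fR·V + fR·V_g = 0
With fR = 1.41×10⁻⁴ × 600×10³ m = 84.5 m/s:
V = [fR − √((fR)² − 4 fR V_g)]/2 = [84.5 − √(84.5² − 4×84.5×15.7)]/2 = 20.9 m/s
Supergeostrophic (V > V_g = 15.7 m/s), as expected around a high.
Converting: 20.9 m/s × 3.6 = 75.3 km/h

75.3 km/h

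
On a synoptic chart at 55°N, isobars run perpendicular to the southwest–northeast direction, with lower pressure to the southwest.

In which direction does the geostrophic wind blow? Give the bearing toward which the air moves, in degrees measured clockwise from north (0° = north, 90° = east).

The pressure-gradient force points toward the southwest (bearing 225°).
Geostrophic balance: in the Northern Hemisphere the Coriolis force deflects motion to the right, so the geostrophic wind blows 90° to the right of the pressure-gradient force (low pressure on the left).
Rotating 225° by 90° clockwise gives 315° — the wind blows toward the northwest.

315°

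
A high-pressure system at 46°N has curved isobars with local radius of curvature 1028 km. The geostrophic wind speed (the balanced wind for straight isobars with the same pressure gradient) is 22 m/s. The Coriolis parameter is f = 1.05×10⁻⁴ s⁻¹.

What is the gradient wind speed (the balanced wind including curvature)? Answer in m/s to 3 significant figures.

Around a high, pressure-gradient force acts outward with centrifugal, so Coriolis balances both:
fV = (1/ρ)|∂P/∂n| + V²/R  →  V² − fR·V + fR·V_g = 0
With fR = 1.05×10⁻⁴ × 1028×10³ m = 108 m/s:
V = [fR − √((fR)² − 4 fR V_g)]/2 = [108 − √(108² − 4×108×22)]/2 = 30.8 m/s
Supergeostrophic (V > V_g = 22 m/s), as expected around a high.

30.8 m/s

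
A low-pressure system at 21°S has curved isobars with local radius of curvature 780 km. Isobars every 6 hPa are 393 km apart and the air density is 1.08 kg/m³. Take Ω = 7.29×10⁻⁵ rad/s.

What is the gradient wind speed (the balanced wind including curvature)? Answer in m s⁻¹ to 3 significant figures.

18.6 m s⁻¹

Coriolis parameter at 21°S:
f = 2Ω sin φ = 2 × 7.29×10⁻⁵ × sin 21° = 5.23×10⁻⁵ s⁻¹
Pressure gradient: |∂P/∂n| = 600 Pa / 393000 m = 1.53×10⁻³ Pa/m
Geostrophic speed: V_g = |∂P/∂n|/(fρ) = 1.53×10⁻³/(5.23×10⁻⁵ × 1.08) = 27.1 m/s
Around a low, centrifugal force acts outward with Coriolis, so pressure-gradient force balances both:
(1/ρ)|∂P/∂n| = fV + V²/R  →  V² + fR·V − fR·V_g = 0
With fR = 5.23×10⁻⁵ × 780×10³ m = 40.8 m/s:
V = [−fR + √((fR)² + 4 fR V_g)]/2 = [−40.8 + √(40.8² + 4×40.8×27.1)]/2 = 18.6 m/s
Subgeostrophic (V < V_g = 27.1 m/s), as expected around a low.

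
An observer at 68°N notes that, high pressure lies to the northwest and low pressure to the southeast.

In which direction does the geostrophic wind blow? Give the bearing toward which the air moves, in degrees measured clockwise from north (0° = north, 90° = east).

The pressure-gradient force points toward the southeast (bearing 135°).
Geostrophic balance: in the Northern Hemisphere the Coriolis force deflects motion to the right, so the geostrophic wind blows 90° to the right of the pressure-gradient force (low pressure on the left).
Rotating 135° by 90° clockwise gives 225° — the wind blows toward the southwest.

225°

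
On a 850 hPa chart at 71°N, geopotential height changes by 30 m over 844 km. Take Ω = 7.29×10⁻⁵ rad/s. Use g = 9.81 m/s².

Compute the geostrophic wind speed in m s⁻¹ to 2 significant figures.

Coriolis parameter at 71°N:
f = 2Ω sin φ = 2 × 7.29×10⁻⁵ × sin 71° = 1.38×10⁻⁴ s⁻¹
Height gradient: |∂Z/∂n| = 30 m / 844000 m = 3.55×10⁻⁵
On a pressure surface, geostrophic balance gives V_g = (g/f)|∂Z/∂n|:
V_g = 9.81 × 3.55×10⁻⁵ / 1.38×10⁻⁴ = 2.53 m/s

2.5 m s⁻¹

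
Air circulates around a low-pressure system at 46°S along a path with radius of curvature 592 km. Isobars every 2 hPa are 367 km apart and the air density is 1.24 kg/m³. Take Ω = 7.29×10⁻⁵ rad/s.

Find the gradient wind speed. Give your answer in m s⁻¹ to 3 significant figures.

Coriolis parameter at 46°S:
f = 2Ω sin φ = 2 × 7.29×10⁻⁵ × sin 46° = 1.05×10⁻⁴ s⁻¹
Pressure gradient: |∂P/∂n| = 200 Pa / 367000 m = 5.45×10⁻⁴ Pa/m
Geostrophic speed: V_g = |∂P/∂n|/(fρ) = 5.45×10⁻⁴/(1.05×10⁻⁴ × 1.24) = 4.19 m/s
Around a low, centrifugal force acts outward with Coriolis, so pressure-gradient force balances both:
(1/ρ)|∂P/∂n| = fV + V²/R  →  V² + fR·V − fR·V_g = 0
With fR = 1.05×10⁻⁴ × 592×10³ m = 62.1 m/s:
V = [−fR + √((fR)² + 4 fR V_g)]/2 = [−62.1 + √(62.1² + 4×62.1×4.19)]/2 = 3.94 m/s
Subgeostrophic (V < V_g = 4.19 m/s), as expected around a low.

3.94 m s⁻¹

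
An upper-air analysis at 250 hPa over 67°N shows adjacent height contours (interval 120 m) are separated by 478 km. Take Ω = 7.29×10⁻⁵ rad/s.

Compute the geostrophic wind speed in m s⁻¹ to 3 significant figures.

18.4 m s⁻¹

Coriolis parameter at 67°N:
f = 2Ω sin φ = 2 × 7.29×10⁻⁵ × sin 67° = 1.34×10⁻⁴ s⁻¹
Height gradient: |∂Z/∂n| = 120 m / 478000 m = 2.51×10⁻⁴
On a pressure surface, geostrophic balance gives V_g = (g/f)|∂Z/∂n|:
V_g = 9.81 × 2.51×10⁻⁴ / 1.34×10⁻⁴ = 18.4 m/s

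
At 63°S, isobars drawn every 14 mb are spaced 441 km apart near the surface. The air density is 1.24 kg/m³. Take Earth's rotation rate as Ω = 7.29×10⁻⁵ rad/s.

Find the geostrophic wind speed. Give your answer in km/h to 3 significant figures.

70.9 km/h

Coriolis parameter at 63°S:
f = 2Ω sin φ = 2 × 7.29×10⁻⁵ × sin 63° = 1.30×10⁻⁴ s⁻¹
Pressure gradient: |∂P/∂n| = 1400 Pa / 441000 m = 3.17×10⁻³ Pa/m
Geostrophic balance (pressure-gradient force = Coriolis force):
V_g = (1/(fρ)) |∂P/∂n| = 3.17×10⁻³ / (1.30×10⁻⁴ × 1.24) = 19.7 m/s
Converting: 19.7 m/s × 3.6 = 70.9 km/h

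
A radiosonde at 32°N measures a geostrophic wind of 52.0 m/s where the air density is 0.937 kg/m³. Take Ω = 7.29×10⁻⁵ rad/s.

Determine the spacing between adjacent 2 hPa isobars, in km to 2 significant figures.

53 km

Coriolis parameter at 32°N:
f = 2Ω sin φ = 2 × 7.29×10⁻⁵ × sin 32° = 7.73×10⁻⁵ s⁻¹
Geostrophic balance rearranged: |∂P/∂n| = f ρ V_g
|∂P/∂n| = 7.73×10⁻⁵ × 0.937 × 52.0 = 3.76×10⁻³ Pa/m
Isobar spacing: Δn = ΔP/|∂P/∂n| = 200 Pa / 3.76×10⁻³ Pa/m = 53128 m ≈ 53 km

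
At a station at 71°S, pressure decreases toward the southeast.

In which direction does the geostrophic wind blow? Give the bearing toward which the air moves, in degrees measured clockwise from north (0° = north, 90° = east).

The pressure-gradient force points toward the southeast (bearing 135°).
Geostrophic balance: in the Southern Hemisphere the Coriolis force deflects motion to the left, so the geostrophic wind blows 90° to the left of the pressure-gradient force (low pressure on the right).
Rotating 135° by 90° counterclockwise gives 045° — the wind blows toward the northeast.

045°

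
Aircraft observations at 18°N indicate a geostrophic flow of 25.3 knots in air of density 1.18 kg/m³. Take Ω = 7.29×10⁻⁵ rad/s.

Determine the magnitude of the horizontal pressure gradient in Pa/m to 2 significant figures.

Coriolis parameter at 18°N:
f = 2Ω sin φ = 2 × 7.29×10⁻⁵ × sin 18° = 4.51×10⁻⁵ s⁻¹
Wind speed in SI: 25.3 knots = 13.0 m/s
Geostrophic balance rearranged: |∂P/∂n| = f ρ V_g
|∂P/∂n| = 4.51×10⁻⁵ × 1.18 × 13.0 = 6.92×10⁻⁴ Pa/m

6.9×10⁻⁴ Pa/m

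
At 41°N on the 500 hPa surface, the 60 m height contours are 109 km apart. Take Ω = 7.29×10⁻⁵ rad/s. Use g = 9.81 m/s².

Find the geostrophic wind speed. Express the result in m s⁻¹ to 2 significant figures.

56 m s⁻¹

Coriolis parameter at 41°N:
f = 2Ω sin φ = 2 × 7.29×10⁻⁵ × sin 41° = 9.57×10⁻⁵ s⁻¹
Height gradient: |∂Z/∂n| = 60 m / 109000 m = 5.50×10⁻⁴
On a pressure surface, geostrophic balance gives V_g = (g/f)|∂Z/∂n|:
V_g = 9.81 × 5.50×10⁻⁴ / 9.57×10⁻⁵ = 56.5 m/s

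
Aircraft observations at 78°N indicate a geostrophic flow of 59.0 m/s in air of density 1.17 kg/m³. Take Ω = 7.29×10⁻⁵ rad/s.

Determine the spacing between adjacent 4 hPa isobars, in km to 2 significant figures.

41 km

Coriolis parameter at 78°N:
f = 2Ω sin φ = 2 × 7.29×10⁻⁵ × sin 78° = 1.43×10⁻⁴ s⁻¹
Geostrophic balance rearranged: |∂P/∂n| = f ρ V_g
|∂P/∂n| = 1.43×10⁻⁴ × 1.17 × 59.0 = 9.84×10⁻³ Pa/m
Isobar spacing: Δn = ΔP/|∂P/∂n| = 400 Pa / 9.84×10⁻³ Pa/m = 40631 m ≈ 41 km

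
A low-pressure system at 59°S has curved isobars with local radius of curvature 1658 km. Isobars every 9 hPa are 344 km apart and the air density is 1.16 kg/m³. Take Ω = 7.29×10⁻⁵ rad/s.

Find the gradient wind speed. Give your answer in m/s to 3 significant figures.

16.7 m/s

Coriolis parameter at 59°S:
f = 2Ω sin φ = 2 × 7.29×10⁻⁵ × sin 59° = 1.25×10⁻⁴ s⁻¹
Pressure gradient: |∂P/∂n| = 900 Pa / 344000 m = 2.62×10⁻³ Pa/m
Geostrophic speed: V_g = |∂P/∂n|/(fρ) = 2.62×10⁻³/(1.25×10⁻⁴ × 1.16) = 18.0 m/s
Around a low, centrifugal force acts outward with Coriolis, so pressure-gradient force balances both:
(1/ρ)|∂P/∂n| = fV + V²/R  →  V² + fR·V − fR·V_g = 0
With fR = 1.25×10⁻⁴ × 1658×10³ m = 207 m/s:
V = [−fR + √((fR)² + 4 fR V_g)]/2 = [−207 + √(207² + 4×207×18)]/2 = 16.7 m/s
Subgeostrophic (V < V_g = 18 m/s), as expected around a low.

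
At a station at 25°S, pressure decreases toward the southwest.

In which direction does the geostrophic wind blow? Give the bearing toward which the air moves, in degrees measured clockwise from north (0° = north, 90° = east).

135°

The pressure-gradient force points toward the southwest (bearing 225°).
Geostrophic balance: in the Southern Hemisphere the Coriolis force deflects motion to the left, so the geostrophic wind blows 90° to the left of the pressure-gradient force (low pressure on the right).
Rotating 225° by 90° counterclockwise gives 135° — the wind blows toward the southeast.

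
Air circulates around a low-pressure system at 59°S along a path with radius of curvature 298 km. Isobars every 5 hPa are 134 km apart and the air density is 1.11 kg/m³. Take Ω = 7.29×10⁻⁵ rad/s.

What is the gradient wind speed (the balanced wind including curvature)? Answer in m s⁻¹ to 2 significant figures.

18 m s⁻¹

Coriolis parameter at 59°S:
f = 2Ω sin φ = 2 × 7.29×10⁻⁵ × sin 59° = 1.25×10⁻⁴ s⁻¹
Pressure gradient: |∂P/∂n| = 500 Pa / 134000 m = 3.73×10⁻³ Pa/m
Geostrophic speed: V_g = |∂P/∂n|/(fρ) = 3.73×10⁻³/(1.25×10⁻⁴ × 1.11) = 26.9 m/s
Around a low, centrifugal force acts outward with Coriolis, so pressure-gradient force balances both:
(1/ρ)|∂P/∂n| = fV + V²/R  →  V² + fR·V − fR·V_g = 0
With fR = 1.25×10⁻⁴ × 298×10³ m = 37.2 m/s:
V = [−fR + √((fR)² + 4 fR V_g)]/2 = [−37.2 + √(37.2² + 4×37.2×26.9)]/2 = 18.1 m/s
Subgeostrophic (V < V_g = 26.9 m/s), as expected around a low.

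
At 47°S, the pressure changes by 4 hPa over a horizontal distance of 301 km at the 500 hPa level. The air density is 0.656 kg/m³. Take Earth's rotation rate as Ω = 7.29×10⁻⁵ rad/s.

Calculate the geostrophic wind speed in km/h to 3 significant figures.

Coriolis parameter at 47°S:
f = 2Ω sin φ = 2 × 7.29×10⁻⁵ × sin 47° = 1.07×10⁻⁴ s⁻¹
Pressure gradient: |∂P/∂n| = 400 Pa / 301000 m = 1.33×10⁻³ Pa/m
Geostrophic balance (pressure-gradient force = Coriolis force):
V_g = (1/(fρ)) |∂P/∂n| = 1.33×10⁻³ / (1.07×10⁻⁴ × 0.656) = 19.0 m/s
Converting: 19.0 m/s × 3.6 = 68.4 km/h

68.4 km/h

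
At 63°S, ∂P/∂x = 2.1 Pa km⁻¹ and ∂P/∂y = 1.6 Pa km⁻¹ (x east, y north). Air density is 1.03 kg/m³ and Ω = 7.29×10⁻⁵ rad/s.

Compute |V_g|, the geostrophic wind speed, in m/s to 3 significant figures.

19.7 m/s

Coriolis parameter at 63°S:
f = 2Ω sin φ = 2 × 7.29×10⁻⁵ × sin 63° = 1.30×10⁻⁴ s⁻¹
In the Southern Hemisphere f is negative: f = −1.30×10⁻⁴ s⁻¹.
Component geostrophic relations (x east, y north):
u_g = −(1/(fρ)) ∂P/∂y,  v_g = (1/(fρ)) ∂P/∂x
u_g = −(1.6×10⁻³)/(−1.30×10⁻⁴ × 1.03) = 12.0 m/s;  v_g = (2.1×10⁻³)/(−1.30×10⁻⁴ × 1.03) = −15.7 m/s
|V_g| = √(u_g² + v_g²) = 19.7 m/s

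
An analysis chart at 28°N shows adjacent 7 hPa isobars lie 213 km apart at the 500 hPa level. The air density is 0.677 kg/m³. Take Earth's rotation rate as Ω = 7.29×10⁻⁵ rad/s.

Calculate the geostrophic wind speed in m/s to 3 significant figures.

70.9 m/s

Coriolis parameter at 28°N:
f = 2Ω sin φ = 2 × 7.29×10⁻⁵ × sin 28° = 6.84×10⁻⁵ s⁻¹
Pressure gradient: |∂P/∂n| = 700 Pa / 213000 m = 3.29×10⁻³ Pa/m
Geostrophic balance (pressure-gradient force = Coriolis force):
V_g = (1/(fρ)) |∂P/∂n| = 3.29×10⁻³ / (6.84×10⁻⁵ × 0.677) = 70.9 m/s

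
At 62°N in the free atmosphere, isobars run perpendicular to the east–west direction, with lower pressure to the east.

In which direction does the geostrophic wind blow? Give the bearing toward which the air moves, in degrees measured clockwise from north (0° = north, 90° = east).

180°

The pressure-gradient force points toward the east (bearing 090°).
Geostrophic balance: in the Northern Hemisphere the Coriolis force deflects motion to the right, so the geostrophic wind blows 90° to the right of the pressure-gradient force (low pressure on the left).
Rotating 090° by 90° clockwise gives 180° — the wind blows toward the south.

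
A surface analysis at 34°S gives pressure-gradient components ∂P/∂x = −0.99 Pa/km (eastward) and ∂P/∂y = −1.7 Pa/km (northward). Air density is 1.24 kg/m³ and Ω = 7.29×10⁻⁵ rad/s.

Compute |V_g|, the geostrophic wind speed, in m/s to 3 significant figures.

Coriolis parameter at 34°S:
f = 2Ω sin φ = 2 × 7.29×10⁻⁵ × sin 34° = 8.15×10⁻⁵ s⁻¹
In the Southern Hemisphere f is negative: f = −8.15×10⁻⁵ s⁻¹.
Component geostrophic relations (x east, y north):
u_g = −(1/(fρ)) ∂P/∂y,  v_g = (1/(fρ)) ∂P/∂x
u_g = −(−1.7×10⁻³)/(−8.15×10⁻⁵ × 1.24) = −16.8 m/s;  v_g = (−0.99×10⁻³)/(−8.15×10⁻⁵ × 1.24) = 9.79 m/s
|V_g| = √(u_g² + v_g²) = 19.5 m/s

19.5 m/s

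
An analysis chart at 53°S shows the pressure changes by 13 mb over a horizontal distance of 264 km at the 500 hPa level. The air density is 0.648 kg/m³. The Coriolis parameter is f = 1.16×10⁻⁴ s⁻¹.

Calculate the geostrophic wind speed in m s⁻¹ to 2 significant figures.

66 m s⁻¹

Pressure gradient: |∂P/∂n| = 1300 Pa / 264000 m = 4.92×10⁻³ Pa/m
Geostrophic balance (pressure-gradient force = Coriolis force):
V_g = (1/(fρ)) |∂P/∂n| = 4.92×10⁻³ / (1.16×10⁻⁴ × 0.648) = 65.5 m/s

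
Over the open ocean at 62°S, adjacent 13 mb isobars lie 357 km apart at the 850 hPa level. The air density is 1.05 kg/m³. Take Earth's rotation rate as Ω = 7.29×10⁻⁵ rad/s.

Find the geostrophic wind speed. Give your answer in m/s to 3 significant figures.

Coriolis parameter at 62°S:
f = 2Ω sin φ = 2 × 7.29×10⁻⁵ × sin 62° = 1.29×10⁻⁴ s⁻¹
Pressure gradient: |∂P/∂n| = 1300 Pa / 357000 m = 3.64×10⁻³ Pa/m
Geostrophic balance (pressure-gradient force = Coriolis force):
V_g = (1/(fρ)) |∂P/∂n| = 3.64×10⁻³ / (1.29×10⁻⁴ × 1.05) = 26.9 m/s

26.9 m/s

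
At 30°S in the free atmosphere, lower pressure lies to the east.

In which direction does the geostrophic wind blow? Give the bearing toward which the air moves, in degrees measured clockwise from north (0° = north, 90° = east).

000°

The pressure-gradient force points toward the east (bearing 090°).
Geostrophic balance: in the Southern Hemisphere the Coriolis force deflects motion to the left, so the geostrophic wind blows 90° to the left of the pressure-gradient force (low pressure on the right).
Rotating 090° by 90° counterclockwise gives 000° — the wind blows toward the north.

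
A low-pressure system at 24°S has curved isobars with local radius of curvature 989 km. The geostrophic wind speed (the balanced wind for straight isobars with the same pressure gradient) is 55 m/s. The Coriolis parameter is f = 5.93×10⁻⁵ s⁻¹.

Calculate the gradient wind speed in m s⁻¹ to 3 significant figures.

Around a low, centrifugal force acts outward with Coriolis, so pressure-gradient force balances both:
(1/ρ)|∂P/∂n| = fV + V²/R  →  V² + fR·V − fR·V_g = 0
With fR = 5.93×10⁻⁵ × 989×10³ m = 58.6 m/s:
V = [−fR + √((fR)² + 4 fR V_g)]/2 = [−58.6 + √(58.6² + 4×58.6×55)]/2 = 34.6 m/s
Subgeostrophic (V < V_g = 55 m/s), as expected around a low.

34.6 m s⁻¹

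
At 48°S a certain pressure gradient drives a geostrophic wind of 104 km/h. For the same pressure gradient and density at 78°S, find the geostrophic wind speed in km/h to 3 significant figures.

With the same pressure gradient and density, V_g ∝ 1/f ∝ 1/sin φ.
V₂ = V₁ · sin φ₁ / sin φ₂ = 104 × sin 48° / sin 78°
V₂ = 104 × 0.7431/0.9781 = 79.0 km/h

79.0 km/h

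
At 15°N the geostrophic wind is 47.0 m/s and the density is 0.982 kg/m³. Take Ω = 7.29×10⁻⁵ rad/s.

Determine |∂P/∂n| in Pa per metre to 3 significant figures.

Coriolis parameter at 15°N:
f = 2Ω sin φ = 2 × 7.29×10⁻⁵ × sin 15° = 3.77×10⁻⁵ s⁻¹
Geostrophic balance rearranged: |∂P/∂n| = f ρ V_g
|∂P/∂n| = 3.77×10⁻⁵ × 0.982 × 47.0 = 1.74×10⁻³ Pa/m

1.74×10⁻³ Pa/m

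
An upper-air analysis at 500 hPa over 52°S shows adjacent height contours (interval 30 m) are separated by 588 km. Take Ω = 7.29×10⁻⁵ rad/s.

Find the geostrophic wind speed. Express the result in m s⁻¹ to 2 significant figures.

4.4 m s⁻¹

Coriolis parameter at 52°S:
f = 2Ω sin φ = 2 × 7.29×10⁻⁵ × sin 52° = 1.15×10⁻⁴ s⁻¹
Height gradient: |∂Z/∂n| = 30 m / 588000 m = 5.10×10⁻⁵
On a pressure surface, geostrophic balance gives V_g = (g/f)|∂Z/∂n|:
V_g = 9.81 × 5.10×10⁻⁵ / 1.15×10⁻⁴ = 4.36 m/s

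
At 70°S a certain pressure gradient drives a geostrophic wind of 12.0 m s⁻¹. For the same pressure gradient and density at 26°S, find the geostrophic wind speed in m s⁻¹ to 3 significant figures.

With the same pressure gradient and density, V_g ∝ 1/f ∝ 1/sin φ.
V₂ = V₁ · sin φ₁ / sin φ₂ = 12.0 × sin 70° / sin 26°
V₂ = 12.0 × 0.9397/0.4384 = 25.7 m s⁻¹

25.7 m s⁻¹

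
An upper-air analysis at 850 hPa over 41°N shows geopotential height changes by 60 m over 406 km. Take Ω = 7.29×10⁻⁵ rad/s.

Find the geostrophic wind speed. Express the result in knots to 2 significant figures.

Coriolis parameter at 41°N:
f = 2Ω sin φ = 2 × 7.29×10⁻⁵ × sin 41° = 9.57×10⁻⁵ s⁻¹
Height gradient: |∂Z/∂n| = 60 m / 406000 m = 1.48×10⁻⁴
On a pressure surface, geostrophic balance gives V_g = (g/f)|∂Z/∂n|:
V_g = 9.81 × 1.48×10⁻⁴ / 9.57×10⁻⁵ = 15.2 m/s
Converting: 15.2 m/s × 1.944 = 29 knots

29 knots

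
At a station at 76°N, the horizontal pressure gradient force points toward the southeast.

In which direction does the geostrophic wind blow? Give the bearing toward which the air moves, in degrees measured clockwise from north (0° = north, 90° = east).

The pressure-gradient force points toward the southeast (bearing 135°).
Geostrophic balance: in the Northern Hemisphere the Coriolis force deflects motion to the right, so the geostrophic wind blows 90° to the right of the pressure-gradient force (low pressure on the left).
Rotating 135° by 90° clockwise gives 225° — the wind blows toward the southwest.

225°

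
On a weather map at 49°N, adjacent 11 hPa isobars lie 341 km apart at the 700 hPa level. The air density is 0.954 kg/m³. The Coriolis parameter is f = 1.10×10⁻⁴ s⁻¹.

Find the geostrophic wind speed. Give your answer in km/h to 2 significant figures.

Pressure gradient: |∂P/∂n| = 1100 Pa / 341000 m = 3.23×10⁻³ Pa/m
Geostrophic balance (pressure-gradient force = Coriolis force):
V_g = (1/(fρ)) |∂P/∂n| = 3.23×10⁻³ / (1.10×10⁻⁴ × 0.954) = 30.7 m/s
Converting: 30.7 m/s × 3.6 = 110 km/h

110 km/h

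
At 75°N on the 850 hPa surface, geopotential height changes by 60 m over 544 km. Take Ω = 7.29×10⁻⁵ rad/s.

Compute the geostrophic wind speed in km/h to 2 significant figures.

28 km/h

Coriolis parameter at 75°N:
f = 2Ω sin φ = 2 × 7.29×10⁻⁵ × sin 75° = 1.41×10⁻⁴ s⁻¹
Height gradient: |∂Z/∂n| = 60 m / 544000 m = 1.10×10⁻⁴
On a pressure surface, geostrophic balance gives V_g = (g/f)|∂Z/∂n|:
V_g = 9.81 × 1.10×10⁻⁴ / 1.41×10⁻⁴ = 7.68 m/s
Converting: 7.68 m/s × 3.6 = 28 km/h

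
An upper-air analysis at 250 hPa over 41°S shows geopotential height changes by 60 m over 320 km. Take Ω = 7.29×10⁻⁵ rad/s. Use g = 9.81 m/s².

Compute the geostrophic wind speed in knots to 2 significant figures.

Coriolis parameter at 41°S:
f = 2Ω sin φ = 2 × 7.29×10⁻⁵ × sin 41° = 9.57×10⁻⁵ s⁻¹
Height gradient: |∂Z/∂n| = 60 m / 320000 m = 1.88×10⁻⁴
On a pressure surface, geostrophic balance gives V_g = (g/f)|∂Z/∂n|:
V_g = 9.81 × 1.88×10⁻⁴ / 9.57×10⁻⁵ = 19.2 m/s
Converting: 19.2 m/s × 1.944 = 37 knots

37 knots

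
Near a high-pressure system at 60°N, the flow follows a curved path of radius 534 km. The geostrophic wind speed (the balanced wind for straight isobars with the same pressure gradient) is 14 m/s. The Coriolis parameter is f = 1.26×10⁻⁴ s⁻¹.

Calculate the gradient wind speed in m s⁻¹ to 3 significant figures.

19.9 m s⁻¹

Around a high, pressure-gradient force acts outward with centrifugal, so Coriolis balances both:
fV = (1/ρ)|∂P/∂n| + V²/R  →  V² − fR·V + fR·V_g = 0
With fR = 1.26×10⁻⁴ × 534×10³ m = 67.3 m/s:
V = [fR − √((fR)² − 4 fR V_g)]/2 = [67.3 − √(67.3² − 4×67.3×14)]/2 = 19.9 m/s
Supergeostrophic (V > V_g = 14 m/s), as expected around a high.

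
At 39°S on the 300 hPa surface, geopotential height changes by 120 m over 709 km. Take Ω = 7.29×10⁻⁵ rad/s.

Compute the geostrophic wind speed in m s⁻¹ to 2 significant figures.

18 m s⁻¹

Coriolis parameter at 39°S:
f = 2Ω sin φ = 2 × 7.29×10⁻⁵ × sin 39° = 9.18×10⁻⁵ s⁻¹
Height gradient: |∂Z/∂n| = 120 m / 709000 m = 1.69×10⁻⁴
On a pressure surface, geostrophic balance gives V_g = (g/f)|∂Z/∂n|:
V_g = 9.81 × 1.69×10⁻⁴ / 9.18×10⁻⁵ = 18.1 m/s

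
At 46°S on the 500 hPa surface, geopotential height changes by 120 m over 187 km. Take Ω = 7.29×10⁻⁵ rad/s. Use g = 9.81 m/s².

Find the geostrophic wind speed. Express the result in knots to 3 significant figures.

117 knots

Coriolis parameter at 46°S:
f = 2Ω sin φ = 2 × 7.29×10⁻⁵ × sin 46° = 1.05×10⁻⁴ s⁻¹
Height gradient: |∂Z/∂n| = 120 m / 187000 m = 6.42×10⁻⁴
On a pressure surface, geostrophic balance gives V_g = (g/f)|∂Z/∂n|:
V_g = 9.81 × 6.42×10⁻⁴ / 1.05×10⁻⁴ = 60.0 m/s
Converting: 60.0 m/s × 1.944 = 117 knots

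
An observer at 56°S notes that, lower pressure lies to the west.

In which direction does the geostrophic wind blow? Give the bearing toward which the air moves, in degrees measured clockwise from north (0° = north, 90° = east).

The pressure-gradient force points toward the west (bearing 270°).
Geostrophic balance: in the Southern Hemisphere the Coriolis force deflects motion to the left, so the geostrophic wind blows 90° to the left of the pressure-gradient force (low pressure on the right).
Rotating 270° by 90° counterclockwise gives 180° — the wind blows toward the south.

180°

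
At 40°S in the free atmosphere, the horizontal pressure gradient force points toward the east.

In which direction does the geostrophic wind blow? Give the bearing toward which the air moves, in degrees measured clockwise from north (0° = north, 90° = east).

000°

The pressure-gradient force points toward the east (bearing 090°).
Geostrophic balance: in the Southern Hemisphere the Coriolis force deflects motion to the left, so the geostrophic wind blows 90° to the left of the pressure-gradient force (low pressure on the right).
Rotating 090° by 90° counterclockwise gives 000° — the wind blows toward the north.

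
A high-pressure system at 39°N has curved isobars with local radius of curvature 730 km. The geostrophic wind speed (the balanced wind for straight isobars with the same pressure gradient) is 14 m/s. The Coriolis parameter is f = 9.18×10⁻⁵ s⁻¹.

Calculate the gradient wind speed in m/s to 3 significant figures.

Around a high, pressure-gradient force acts outward with centrifugal, so Coriolis balances both:
fV = (1/ρ)|∂P/∂n| + V²/R  →  V² − fR·V + fR·V_g = 0
With fR = 9.18×10⁻⁵ × 730×10³ m = 67.0 m/s:
V = [fR − √((fR)² − 4 fR V_g)]/2 = [67.0 − √(67.0² − 4×67.0×14)]/2 = 19.9 m/s
Supergeostrophic (V > V_g = 14 m/s), as expected around a high.

19.9 m/s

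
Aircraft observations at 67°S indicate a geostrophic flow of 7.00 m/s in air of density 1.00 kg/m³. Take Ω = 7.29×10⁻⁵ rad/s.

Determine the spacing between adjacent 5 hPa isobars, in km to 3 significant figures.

532 km

Coriolis parameter at 67°S:
f = 2Ω sin φ = 2 × 7.29×10⁻⁵ × sin 67° = 1.34×10⁻⁴ s⁻¹
Geostrophic balance rearranged: |∂P/∂n| = f ρ V_g
|∂P/∂n| = 1.34×10⁻⁴ × 1.00 × 7.00 = 9.39×10⁻⁴ Pa/m
Isobar spacing: Δn = ΔP/|∂P/∂n| = 500 Pa / 9.39×10⁻⁴ Pa/m = 532217 m ≈ 532 km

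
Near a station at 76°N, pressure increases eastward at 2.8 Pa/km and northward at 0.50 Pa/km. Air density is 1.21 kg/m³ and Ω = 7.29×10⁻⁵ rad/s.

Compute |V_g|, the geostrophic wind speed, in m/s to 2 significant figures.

17 m/s

Coriolis parameter at 76°N:
f = 2Ω sin φ = 2 × 7.29×10⁻⁵ × sin 76° = 1.41×10⁻⁴ s⁻¹
Component geostrophic relations (x east, y north):
u_g = −(1/(fρ)) ∂P/∂y,  v_g = (1/(fρ)) ∂P/∂x
u_g = −(0.50×10⁻³)/(1.41×10⁻⁴ × 1.21) = −2.92 m/s;  v_g = (2.8×10⁻³)/(1.41×10⁻⁴ × 1.21) = 16.4 m/s
|V_g| = √(u_g² + v_g²) = 16.6 m/s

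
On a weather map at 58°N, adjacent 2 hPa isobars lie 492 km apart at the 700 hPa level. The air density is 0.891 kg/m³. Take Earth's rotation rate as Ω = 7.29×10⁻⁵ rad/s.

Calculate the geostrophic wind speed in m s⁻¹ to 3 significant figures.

Coriolis parameter at 58°N:
f = 2Ω sin φ = 2 × 7.29×10⁻⁵ × sin 58° = 1.24×10⁻⁴ s⁻¹
Pressure gradient: |∂P/∂n| = 200 Pa / 492000 m = 4.07×10⁻⁴ Pa/m
Geostrophic balance (pressure-gradient force = Coriolis force):
V_g = (1/(fρ)) |∂P/∂n| = 4.07×10⁻⁴ / (1.24×10⁻⁴ × 0.891) = 3.69 m/s

3.69 m s⁻¹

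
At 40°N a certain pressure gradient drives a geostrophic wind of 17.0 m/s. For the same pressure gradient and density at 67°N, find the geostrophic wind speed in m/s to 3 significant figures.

With the same pressure gradient and density, V_g ∝ 1/f ∝ 1/sin φ.
V₂ = V₁ · sin φ₁ / sin φ₂ = 17.0 × sin 40° / sin 67°
V₂ = 17.0 × 0.6428/0.9205 = 11.9 m/s

11.9 m/s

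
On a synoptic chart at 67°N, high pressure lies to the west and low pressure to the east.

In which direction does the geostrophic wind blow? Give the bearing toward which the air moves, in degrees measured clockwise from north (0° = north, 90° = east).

180°

The pressure-gradient force points toward the east (bearing 090°).
Geostrophic balance: in the Northern Hemisphere the Coriolis force deflects motion to the right, so the geostrophic wind blows 90° to the right of the pressure-gradient force (low pressure on the left).
Rotating 090° by 90° clockwise gives 180° — the wind blows toward the south.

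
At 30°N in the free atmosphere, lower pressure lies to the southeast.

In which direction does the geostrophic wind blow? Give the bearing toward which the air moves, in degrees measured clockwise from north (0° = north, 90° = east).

225°

The pressure-gradient force points toward the southeast (bearing 135°).
Geostrophic balance: in the Northern Hemisphere the Coriolis force deflects motion to the right, so the geostrophic wind blows 90° to the right of the pressure-gradient force (low pressure on the left).
Rotating 135° by 90° clockwise gives 225° — the wind blows toward the southwest.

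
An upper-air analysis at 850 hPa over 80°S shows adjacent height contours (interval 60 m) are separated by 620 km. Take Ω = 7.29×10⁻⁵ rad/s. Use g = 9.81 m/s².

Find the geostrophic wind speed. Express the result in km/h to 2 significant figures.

Coriolis parameter at 80°S:
f = 2Ω sin φ = 2 × 7.29×10⁻⁵ × sin 80° = 1.44×10⁻⁴ s⁻¹
Height gradient: |∂Z/∂n| = 60 m / 620000 m = 9.68×10⁻⁵
On a pressure surface, geostrophic balance gives V_g = (g/f)|∂Z/∂n|:
V_g = 9.81 × 9.68×10⁻⁵ / 1.44×10⁻⁴ = 6.61 m/s
Converting: 6.61 m/s × 3.6 = 24 km/h

24 km/h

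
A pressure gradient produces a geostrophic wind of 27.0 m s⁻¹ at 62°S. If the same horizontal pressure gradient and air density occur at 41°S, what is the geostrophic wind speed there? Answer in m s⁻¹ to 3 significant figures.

With the same pressure gradient and density, V_g ∝ 1/f ∝ 1/sin φ.
V₂ = V₁ · sin φ₁ / sin φ₂ = 27.0 × sin 62° / sin 41°
V₂ = 27.0 × 0.8829/0.6561 = 36.3 m s⁻¹

36.3 m s⁻¹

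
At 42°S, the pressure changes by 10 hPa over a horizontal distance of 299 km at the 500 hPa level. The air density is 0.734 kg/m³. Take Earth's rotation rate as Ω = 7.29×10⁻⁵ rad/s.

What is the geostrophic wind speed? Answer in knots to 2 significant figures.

91 knots

Coriolis parameter at 42°S:
f = 2Ω sin φ = 2 × 7.29×10⁻⁵ × sin 42° = 9.76×10⁻⁵ s⁻¹
Pressure gradient: |∂P/∂n| = 1000 Pa / 299000 m = 3.34×10⁻³ Pa/m
Geostrophic balance (pressure-gradient force = Coriolis force):
V_g = (1/(fρ)) |∂P/∂n| = 3.34×10⁻³ / (9.76×10⁻⁵ × 0.734) = 46.7 m/s
Converting: 46.7 m/s × 1.944 = 91 knots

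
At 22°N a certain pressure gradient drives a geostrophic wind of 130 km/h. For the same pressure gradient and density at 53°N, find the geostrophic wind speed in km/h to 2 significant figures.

61 km/h

With the same pressure gradient and density, V_g ∝ 1/f ∝ 1/sin φ.
V₂ = V₁ · sin φ₁ / sin φ₂ = 130 × sin 22° / sin 53°
V₂ = 130 × 0.3746/0.7986 = 61 km/h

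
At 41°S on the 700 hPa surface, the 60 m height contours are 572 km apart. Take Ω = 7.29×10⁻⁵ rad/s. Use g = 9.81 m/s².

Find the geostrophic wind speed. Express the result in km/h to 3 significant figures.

38.7 km/h

Coriolis parameter at 41°S:
f = 2Ω sin φ = 2 × 7.29×10⁻⁵ × sin 41° = 9.57×10⁻⁵ s⁻¹
Height gradient: |∂Z/∂n| = 60 m / 572000 m = 1.05×10⁻⁴
On a pressure surface, geostrophic balance gives V_g = (g/f)|∂Z/∂n|:
V_g = 9.81 × 1.05×10⁻⁴ / 9.57×10⁻⁵ = 10.8 m/s
Converting: 10.8 m/s × 3.6 = 38.7 km/h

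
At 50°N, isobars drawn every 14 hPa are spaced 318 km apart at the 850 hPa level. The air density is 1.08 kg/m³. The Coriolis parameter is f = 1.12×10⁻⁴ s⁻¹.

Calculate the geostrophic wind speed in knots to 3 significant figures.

Pressure gradient: |∂P/∂n| = 1400 Pa / 318000 m = 4.40×10⁻³ Pa/m
Geostrophic balance (pressure-gradient force = Coriolis force):
V_g = (1/(fρ)) |∂P/∂n| = 4.40×10⁻³ / (1.12×10⁻⁴ × 1.08) = 36.4 m/s
Converting: 36.4 m/s × 1.944 = 70.7 knots

70.7 knots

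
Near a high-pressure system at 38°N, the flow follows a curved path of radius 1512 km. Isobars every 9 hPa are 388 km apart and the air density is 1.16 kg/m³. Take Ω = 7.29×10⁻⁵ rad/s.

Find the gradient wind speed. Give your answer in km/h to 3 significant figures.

101 km/h

Coriolis parameter at 38°N:
f = 2Ω sin φ = 2 × 7.29×10⁻⁵ × sin 38° = 8.98×10⁻⁵ s⁻¹
Pressure gradient: |∂P/∂n| = 900 Pa / 388000 m = 2.32×10⁻³ Pa/m
Geostrophic speed: V_g = |∂P/∂n|/(fρ) = 2.32×10⁻³/(8.98×10⁻⁵ × 1.16) = 22.3 m/s
Around a high, pressure-gradient force acts outward with centrifugal, so Coriolis balances both:
fV = (1/ρ)|∂P/∂n| + V²/R  →  V² − fR·V + fR·V_g = 0
With fR = 8.98×10⁻⁵ × 1512×10³ m = 136 m/s:
V = [fR − √((fR)² − 4 fR V_g)]/2 = [136 − √(136² − 4×136×22.3)]/2 = 28.1 m/s
Supergeostrophic (V > V_g = 22.3 m/s), as expected around a high.
Converting: 28.1 m/s × 3.6 = 101 km/h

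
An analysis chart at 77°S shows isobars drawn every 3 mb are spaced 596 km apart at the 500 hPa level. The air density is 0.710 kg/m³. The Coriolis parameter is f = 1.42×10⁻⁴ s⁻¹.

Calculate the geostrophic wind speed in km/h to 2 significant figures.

18 km/h

Pressure gradient: |∂P/∂n| = 300 Pa / 596000 m = 5.03×10⁻⁴ Pa/m
Geostrophic balance (pressure-gradient force = Coriolis force):
V_g = (1/(fρ)) |∂P/∂n| = 5.03×10⁻⁴ / (1.42×10⁻⁴ × 0.710) = 4.99 m/s
Converting: 4.99 m/s × 3.6 = 18 km/h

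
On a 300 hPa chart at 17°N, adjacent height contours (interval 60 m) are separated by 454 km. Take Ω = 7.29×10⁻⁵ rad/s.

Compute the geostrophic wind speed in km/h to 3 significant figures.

Coriolis parameter at 17°N:
f = 2Ω sin φ = 2 × 7.29×10⁻⁵ × sin 17° = 4.26×10⁻⁵ s⁻¹
Height gradient: |∂Z/∂n| = 60 m / 454000 m = 1.32×10⁻⁴
On a pressure surface, geostrophic balance gives V_g = (g/f)|∂Z/∂n|:
V_g = 9.81 × 1.32×10⁻⁴ / 4.26×10⁻⁵ = 30.4 m/s
Converting: 30.4 m/s × 3.6 = 109 km/h

109 km/h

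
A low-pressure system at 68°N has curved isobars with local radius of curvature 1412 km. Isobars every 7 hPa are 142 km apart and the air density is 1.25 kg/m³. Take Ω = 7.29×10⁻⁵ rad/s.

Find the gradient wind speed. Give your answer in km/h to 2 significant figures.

93 km/h

Coriolis parameter at 68°N:
f = 2Ω sin φ = 2 × 7.29×10⁻⁵ × sin 68° = 1.35×10⁻⁴ s⁻¹
Pressure gradient: |∂P/∂n| = 700 Pa / 142000 m = 4.93×10⁻³ Pa/m
Geostrophic speed: V_g = |∂P/∂n|/(fρ) = 4.93×10⁻³/(1.35×10⁻⁴ × 1.25) = 29.2 m/s
Around a low, centrifugal force acts outward with Coriolis, so pressure-gradient force balances both:
(1/ρ)|∂P/∂n| = fV + V²/R  →  V² + fR·V − fR·V_g = 0
With fR = 1.35×10⁻⁴ × 1412×10³ m = 191 m/s:
V = [−fR + √((fR)² + 4 fR V_g)]/2 = [−191 + √(191² + 4×191×29.2)]/2 = 25.7 m/s
Subgeostrophic (V < V_g = 29.2 m/s), as expected around a low.
Converting: 25.7 m/s × 3.6 = 93 km/h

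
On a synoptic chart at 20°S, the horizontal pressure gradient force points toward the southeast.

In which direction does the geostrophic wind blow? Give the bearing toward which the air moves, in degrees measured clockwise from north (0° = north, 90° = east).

The pressure-gradient force points toward the southeast (bearing 135°).
Geostrophic balance: in the Southern Hemisphere the Coriolis force deflects motion to the left, so the geostrophic wind blows 90° to the left of the pressure-gradient force (low pressure on the right).
Rotating 135° by 90° counterclockwise gives 045° — the wind blows toward the northeast.

045°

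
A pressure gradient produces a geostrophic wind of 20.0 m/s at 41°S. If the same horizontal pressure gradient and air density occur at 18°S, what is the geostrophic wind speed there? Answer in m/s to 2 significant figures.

With the same pressure gradient and density, V_g ∝ 1/f ∝ 1/sin φ.
V₂ = V₁ · sin φ₁ / sin φ₂ = 20.0 × sin 41° / sin 18°
V₂ = 20.0 × 0.6561/0.3090 = 42 m/s

42 m/s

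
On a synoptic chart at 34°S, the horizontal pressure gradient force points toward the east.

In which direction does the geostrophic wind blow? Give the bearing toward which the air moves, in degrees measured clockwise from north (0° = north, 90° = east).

The pressure-gradient force points toward the east (bearing 090°).
Geostrophic balance: in the Southern Hemisphere the Coriolis force deflects motion to the left, so the geostrophic wind blows 90° to the left of the pressure-gradient force (low pressure on the right).
Rotating 090° by 90° counterclockwise gives 000° — the wind blows toward the north.

000°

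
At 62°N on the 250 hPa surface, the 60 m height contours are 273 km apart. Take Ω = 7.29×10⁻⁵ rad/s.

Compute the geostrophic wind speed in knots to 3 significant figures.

32.6 knots

Coriolis parameter at 62°N:
f = 2Ω sin φ = 2 × 7.29×10⁻⁵ × sin 62° = 1.29×10⁻⁴ s⁻¹
Height gradient: |∂Z/∂n| = 60 m / 273000 m = 2.20×10⁻⁴
On a pressure surface, geostrophic balance gives V_g = (g/f)|∂Z/∂n|:
V_g = 9.81 × 2.20×10⁻⁴ / 1.29×10⁻⁴ = 16.7 m/s
Converting: 16.7 m/s × 1.944 = 32.6 knots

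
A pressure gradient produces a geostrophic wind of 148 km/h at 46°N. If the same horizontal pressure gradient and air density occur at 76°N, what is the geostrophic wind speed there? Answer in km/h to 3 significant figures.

With the same pressure gradient and density, V_g ∝ 1/f ∝ 1/sin φ.
V₂ = V₁ · sin φ₁ / sin φ₂ = 148 × sin 46° / sin 76°
V₂ = 148 × 0.7193/0.9703 = 110 km/h

110 km/h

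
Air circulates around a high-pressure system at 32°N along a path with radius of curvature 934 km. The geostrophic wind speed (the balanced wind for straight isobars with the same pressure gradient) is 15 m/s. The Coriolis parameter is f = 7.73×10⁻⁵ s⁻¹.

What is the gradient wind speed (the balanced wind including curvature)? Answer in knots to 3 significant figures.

41.3 knots

Around a high, pressure-gradient force acts outward with centrifugal, so Coriolis balances both:
fV = (1/ρ)|∂P/∂n| + V²/R  →  V² − fR·V + fR·V_g = 0
With fR = 7.73×10⁻⁵ × 934×10³ m = 72.2 m/s:
V = [fR − √((fR)² − 4 fR V_g)]/2 = [72.2 − √(72.2² − 4×72.2×15)]/2 = 21.3 m/s
Supergeostrophic (V > V_g = 15 m/s), as expected around a high.
Converting: 21.3 m/s × 1.944 = 41.3 knots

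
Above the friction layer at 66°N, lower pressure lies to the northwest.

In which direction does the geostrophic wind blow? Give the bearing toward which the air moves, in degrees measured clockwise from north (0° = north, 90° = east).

045°

The pressure-gradient force points toward the northwest (bearing 315°).
Geostrophic balance: in the Northern Hemisphere the Coriolis force deflects motion to the right, so the geostrophic wind blows 90° to the right of the pressure-gradient force (low pressure on the left).
Rotating 315° by 90° clockwise gives 045° — the wind blows toward the northeast.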